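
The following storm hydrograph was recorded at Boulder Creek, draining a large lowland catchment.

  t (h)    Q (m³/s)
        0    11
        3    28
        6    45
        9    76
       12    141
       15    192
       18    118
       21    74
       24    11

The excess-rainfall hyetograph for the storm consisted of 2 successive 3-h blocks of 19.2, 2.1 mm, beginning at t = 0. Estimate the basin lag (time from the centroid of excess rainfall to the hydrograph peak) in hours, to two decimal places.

Centroid of excess rainfall: t_c = Σ P_i·t̄_i / ΣP_i = 1.7958 h (block centres at 1.5, 4.5 h).
Hydrograph peak occurs at t = 15 h, so basin lag t_L = 15 − 1.7958 = 13.20 h.

t_L ≈ 13.20 h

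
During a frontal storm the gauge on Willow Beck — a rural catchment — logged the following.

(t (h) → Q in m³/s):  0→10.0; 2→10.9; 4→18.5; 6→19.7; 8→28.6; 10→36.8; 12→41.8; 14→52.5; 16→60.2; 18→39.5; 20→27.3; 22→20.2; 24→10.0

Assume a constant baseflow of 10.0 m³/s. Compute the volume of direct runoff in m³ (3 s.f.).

Direct-runoff ordinates (Q − Q_b): 0.0, 0.9, 8.5, 9.7, 18.6, 26.8, 31.8, 42.5, 50.2, 29.5, 17.3, 10.2, 0.0 m³/s.
ΣQ_DR = 246.0 m³/s.
With Δt = 2 h = 7200 s, V = ΣQ_DR · Δt = 246.0 × 7200 = 1.77 × 10^6 m³.

V ≈ 1.77 × 10^6 m³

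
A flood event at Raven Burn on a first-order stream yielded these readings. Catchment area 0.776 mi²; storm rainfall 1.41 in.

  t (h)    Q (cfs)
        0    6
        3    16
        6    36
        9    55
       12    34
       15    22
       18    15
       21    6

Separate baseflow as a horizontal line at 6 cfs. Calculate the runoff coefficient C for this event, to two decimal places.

ΣQ_DR = 142.0 cfs; V = ΣQ_DR·Δt = 1.534 × 10^6 ft³.
Runoff depth d = V / A = 0.8507 in.
C = d / P = 0.8507 / 1.41 = 0.60.

C ≈ 0.60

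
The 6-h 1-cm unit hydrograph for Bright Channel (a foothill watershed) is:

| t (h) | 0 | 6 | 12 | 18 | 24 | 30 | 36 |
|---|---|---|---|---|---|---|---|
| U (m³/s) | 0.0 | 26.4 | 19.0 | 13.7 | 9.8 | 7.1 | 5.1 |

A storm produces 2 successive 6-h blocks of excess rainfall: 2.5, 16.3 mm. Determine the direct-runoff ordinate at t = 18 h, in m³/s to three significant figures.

Q ≈ 34.4 m³/s

By discrete convolution, Q_j = Σ (P_i / 10 mm) · U_{j−i}.
At t = 18 h (j=3): Q = (2.5/10)·13.7 + (16.3/10)·19.0 = 34.4 m³/s.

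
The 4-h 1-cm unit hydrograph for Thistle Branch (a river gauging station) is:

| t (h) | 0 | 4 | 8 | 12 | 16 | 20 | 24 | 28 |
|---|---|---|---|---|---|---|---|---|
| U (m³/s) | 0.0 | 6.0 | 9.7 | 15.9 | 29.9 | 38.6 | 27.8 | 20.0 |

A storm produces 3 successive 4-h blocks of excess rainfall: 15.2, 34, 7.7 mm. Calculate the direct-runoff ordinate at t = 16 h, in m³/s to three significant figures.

Q ≈ 107 m³/s

By discrete convolution, Q_j = Σ (P_i / 10 mm) · U_{j−i}.
At t = 16 h (j=4): Q = (15.2/10)·29.9 + (34/10)·15.9 + (7.7/10)·9.7 = 107 m³/s.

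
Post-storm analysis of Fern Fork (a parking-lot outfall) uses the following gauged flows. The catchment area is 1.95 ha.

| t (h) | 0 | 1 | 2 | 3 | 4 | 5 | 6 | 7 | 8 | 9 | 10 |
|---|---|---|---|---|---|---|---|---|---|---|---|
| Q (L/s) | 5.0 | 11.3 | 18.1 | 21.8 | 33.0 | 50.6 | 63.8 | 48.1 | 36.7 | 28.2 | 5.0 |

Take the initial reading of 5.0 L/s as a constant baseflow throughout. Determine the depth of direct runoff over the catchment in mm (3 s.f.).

d ≈ 49.2 mm

Direct runoff: 0.0, 6.3, 13.1, 16.8, 28.0, 45.6, 58.8, 43.1, 31.7, 23.2, 0.0 L/s; ΣQ_DR = 266.6 L/s.
V = ΣQ_DR · Δt = 266.6 × 3600 s = 9.598 × 10^5 L.
Over A = 1.95 ha, depth = V / A = 49.2 mm.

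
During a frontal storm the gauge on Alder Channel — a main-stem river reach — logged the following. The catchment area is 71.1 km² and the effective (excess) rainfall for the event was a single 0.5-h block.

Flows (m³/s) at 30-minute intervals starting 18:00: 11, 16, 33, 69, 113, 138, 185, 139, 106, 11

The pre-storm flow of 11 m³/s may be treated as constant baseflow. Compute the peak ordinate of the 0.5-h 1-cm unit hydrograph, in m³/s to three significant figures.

Direct runoff: 0.0, 5.0, 22.0, 58.0, 102.0, 127.0, 174.0, 128.0, 95.0, 0.0 m³/s; ΣQ_DR = 711.0 m³/s, peak = 174.0 m³/s.
Runoff depth d = ΣQ_DR·Δt / A = 711.0 × 1800 / (71.1 km²) = 18.00 mm.
The 1-cm UH is the DRH scaled by (10 mm)/d, so U_p = 174.0 × 10/18.00 = 96.7 m³/s.

U_p ≈ 96.7 m³/s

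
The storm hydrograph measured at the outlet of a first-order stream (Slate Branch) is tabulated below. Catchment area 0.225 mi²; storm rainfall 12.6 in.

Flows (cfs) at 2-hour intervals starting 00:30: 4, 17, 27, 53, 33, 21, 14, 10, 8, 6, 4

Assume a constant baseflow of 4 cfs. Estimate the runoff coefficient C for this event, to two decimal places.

ΣQ_DR = 153.0 cfs; V = ΣQ_DR·Δt = 1.102 × 10^6 ft³.
Runoff depth d = V / A = 2.107 in.
C = d / P = 2.107 / 12.6 = 0.17.

C ≈ 0.17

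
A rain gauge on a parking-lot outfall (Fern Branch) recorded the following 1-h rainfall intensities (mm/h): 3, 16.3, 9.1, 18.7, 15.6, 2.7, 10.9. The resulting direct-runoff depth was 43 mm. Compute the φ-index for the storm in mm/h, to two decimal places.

φ ≈ 5.52 mm/h

Only the 5 blocks with intensity above φ contribute runoff: 16.3, 9.1, 18.7, 15.6, 10.9 mm/h.
Σ(I−φ)·Δt = d  ⇒  (16.3+9.1+18.7+15.6+10.9 − 5φ)·1 = 43
φ = (70.60 − 43/1) / 5 = 5.52 mm/h.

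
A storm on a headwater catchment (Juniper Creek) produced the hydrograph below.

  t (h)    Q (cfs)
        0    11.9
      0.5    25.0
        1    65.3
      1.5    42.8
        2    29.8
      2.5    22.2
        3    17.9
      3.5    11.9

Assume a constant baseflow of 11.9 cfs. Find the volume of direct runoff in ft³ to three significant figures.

V ≈ 2.37 × 10^5 ft³

Direct-runoff ordinates (Q − Q_b): 0.0, 13.1, 53.4, 30.9, 17.9, 10.3, 6.0, 0.0 cfs.
ΣQ_DR = 131.6 cfs.
With Δt = 0.5 h = 1800 s, V = ΣQ_DR · Δt = 131.6 × 1800 = 2.37 × 10^5 ft³.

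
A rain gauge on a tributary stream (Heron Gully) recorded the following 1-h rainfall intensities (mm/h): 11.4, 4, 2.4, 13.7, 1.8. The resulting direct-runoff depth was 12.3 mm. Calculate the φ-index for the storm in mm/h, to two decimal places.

φ ≈ 6.40 mm/h

Only the 2 blocks with intensity above φ contribute runoff: 11.4, 13.7 mm/h.
Σ(I−φ)·Δt = d  ⇒  (11.4+13.7 − 2φ)·1 = 12.3
φ = (25.10 − 12.3/1) / 2 = 6.40 mm/h.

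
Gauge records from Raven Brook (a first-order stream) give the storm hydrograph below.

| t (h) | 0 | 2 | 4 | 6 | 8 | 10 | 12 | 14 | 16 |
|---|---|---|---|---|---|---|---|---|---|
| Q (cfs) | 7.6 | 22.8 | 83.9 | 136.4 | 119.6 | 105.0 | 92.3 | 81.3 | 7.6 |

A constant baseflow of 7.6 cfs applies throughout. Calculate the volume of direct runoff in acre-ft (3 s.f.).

Direct-runoff ordinates (Q − Q_b): 0.0, 15.2, 76.3, 128.8, 112.0, 97.4, 84.7, 73.7, 0.0 cfs.
ΣQ_DR = 588.1 cfs.
With Δt = 2 h = 7200 s, V = ΣQ_DR · Δt = 588.1 × 7200 = 4.23 × 10^6 ft³ = 97.2 acre-ft.

V ≈ 97.2 acre-ft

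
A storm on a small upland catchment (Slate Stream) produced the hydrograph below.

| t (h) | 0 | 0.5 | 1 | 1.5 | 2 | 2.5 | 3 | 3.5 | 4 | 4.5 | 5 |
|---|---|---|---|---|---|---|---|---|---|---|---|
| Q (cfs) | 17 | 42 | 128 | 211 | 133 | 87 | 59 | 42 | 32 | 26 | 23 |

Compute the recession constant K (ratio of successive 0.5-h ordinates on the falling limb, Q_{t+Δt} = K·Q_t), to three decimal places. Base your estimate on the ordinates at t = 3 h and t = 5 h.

K ≈ 0.790

Using the recession-limb readings at t = 3 h and t = 5 h: Q falls from 59 to 23 cfs over 4 intervals.
K = (Q₂/Q₁)^(1/4) = (23/59)^(1/4) = 0.790.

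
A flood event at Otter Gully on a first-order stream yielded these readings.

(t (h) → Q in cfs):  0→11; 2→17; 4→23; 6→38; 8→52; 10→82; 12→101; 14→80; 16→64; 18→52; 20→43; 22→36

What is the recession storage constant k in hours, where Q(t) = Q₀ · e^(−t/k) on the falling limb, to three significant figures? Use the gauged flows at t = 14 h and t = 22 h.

k ≈ 10.0 h

On the falling limb, Q drops from 80 to 36 cfs between t = 14 h and t = 22 h (Δt = 8 h).
k = −Δt / ln(Q₂/Q₁) = −8 / ln(36/80) = 10.0 h.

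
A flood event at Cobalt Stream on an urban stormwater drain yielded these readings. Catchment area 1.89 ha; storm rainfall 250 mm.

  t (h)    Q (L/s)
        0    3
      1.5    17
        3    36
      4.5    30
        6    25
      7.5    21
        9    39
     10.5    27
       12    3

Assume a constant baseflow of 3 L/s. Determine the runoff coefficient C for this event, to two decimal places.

C ≈ 0.20

ΣQ_DR = 174.0 L/s; V = ΣQ_DR·Δt = 9.396 × 10^5 L.
Runoff depth d = V / A = 49.71 mm.
C = d / P = 49.71 / 250 = 0.20.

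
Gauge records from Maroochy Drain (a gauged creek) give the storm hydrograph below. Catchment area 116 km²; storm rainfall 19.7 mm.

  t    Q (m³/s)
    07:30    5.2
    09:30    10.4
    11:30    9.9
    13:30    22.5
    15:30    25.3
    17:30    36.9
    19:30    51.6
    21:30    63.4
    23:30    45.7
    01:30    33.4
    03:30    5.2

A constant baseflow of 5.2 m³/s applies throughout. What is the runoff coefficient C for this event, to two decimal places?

C ≈ 0.79

ΣQ_DR = 252.3 m³/s; V = ΣQ_DR·Δt = 1.817 × 10^6 m³.
Runoff depth d = V / A = 15.66 mm.
C = d / P = 15.66 / 19.7 = 0.79.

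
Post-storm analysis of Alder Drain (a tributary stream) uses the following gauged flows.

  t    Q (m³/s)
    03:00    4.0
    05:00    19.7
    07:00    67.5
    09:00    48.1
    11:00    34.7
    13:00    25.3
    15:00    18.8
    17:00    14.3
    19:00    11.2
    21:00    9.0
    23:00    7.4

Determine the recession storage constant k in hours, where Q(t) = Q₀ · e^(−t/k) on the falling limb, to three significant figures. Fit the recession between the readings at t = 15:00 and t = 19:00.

k ≈ 7.72 h

On the falling limb, Q drops from 18.8 to 11.2 m³/s between t = 15:00 and t = 19:00 (Δt = 4 h).
k = −Δt / ln(Q₂/Q₁) = −4 / ln(11.2/18.8) = 7.72 h.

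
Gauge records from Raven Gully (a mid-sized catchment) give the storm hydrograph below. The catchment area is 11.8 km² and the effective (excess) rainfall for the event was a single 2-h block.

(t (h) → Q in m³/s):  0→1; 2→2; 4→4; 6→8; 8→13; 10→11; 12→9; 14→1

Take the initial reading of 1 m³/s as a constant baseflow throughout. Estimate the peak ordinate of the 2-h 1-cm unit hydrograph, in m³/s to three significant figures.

Direct runoff: 0.0, 1.0, 3.0, 7.0, 12.0, 10.0, 8.0, 0.0 m³/s; ΣQ_DR = 41.00 m³/s, peak = 12.0 m³/s.
Runoff depth d = ΣQ_DR·Δt / A = 41.00 × 7200 / (11.8 km²) = 25.02 mm.
The 1-cm UH is the DRH scaled by (10 mm)/d, so U_p = 12.0 × 10/25.02 = 4.80 m³/s.

U_p ≈ 4.80 m³/s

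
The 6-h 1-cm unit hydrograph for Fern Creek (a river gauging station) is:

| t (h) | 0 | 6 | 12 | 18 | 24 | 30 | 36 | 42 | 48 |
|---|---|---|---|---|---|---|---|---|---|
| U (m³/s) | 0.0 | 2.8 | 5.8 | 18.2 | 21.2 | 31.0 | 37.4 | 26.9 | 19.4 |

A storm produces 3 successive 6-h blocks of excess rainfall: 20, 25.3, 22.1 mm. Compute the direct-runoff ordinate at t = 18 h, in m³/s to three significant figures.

By discrete convolution, Q_j = Σ (P_i / 10 mm) · U_{j−i}.
At t = 18 h (j=3): Q = (20/10)·18.2 + (25.3/10)·5.8 + (22.1/10)·2.8 = 57.3 m³/s.

Q ≈ 57.3 m³/s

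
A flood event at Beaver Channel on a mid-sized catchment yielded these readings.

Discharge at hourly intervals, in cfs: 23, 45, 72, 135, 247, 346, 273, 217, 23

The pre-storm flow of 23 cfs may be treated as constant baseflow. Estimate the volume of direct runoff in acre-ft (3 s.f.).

V ≈ 97.0 acre-ft

Direct-runoff ordinates (Q − Q_b): 0.0, 22.0, 49.0, 112.0, 224.0, 323.0, 250.0, 194.0, 0.0 cfs.
ΣQ_DR = 1174 cfs.
With Δt = 1 h = 3600 s, V = ΣQ_DR · Δt = 1174 × 3600 = 4.23 × 10^6 ft³ = 97.0 acre-ft.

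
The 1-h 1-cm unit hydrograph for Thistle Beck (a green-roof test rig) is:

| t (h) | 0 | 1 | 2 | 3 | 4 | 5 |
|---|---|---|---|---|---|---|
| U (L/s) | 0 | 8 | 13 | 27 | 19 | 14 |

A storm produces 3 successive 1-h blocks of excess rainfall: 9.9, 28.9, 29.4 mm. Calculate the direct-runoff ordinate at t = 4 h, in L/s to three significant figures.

Q ≈ 135 L/s

By discrete convolution, Q_j = Σ (P_i / 10 mm) · U_{j−i}.
At t = 4 h (j=4): Q = (9.9/10)·19 + (28.9/10)·27 + (29.4/10)·13 = 135 L/s.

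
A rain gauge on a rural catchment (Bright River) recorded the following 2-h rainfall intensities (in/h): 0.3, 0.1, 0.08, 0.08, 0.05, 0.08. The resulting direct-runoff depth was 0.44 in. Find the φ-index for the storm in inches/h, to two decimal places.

Only the 2 blocks with intensity above φ contribute runoff: 0.3, 0.1 in/h.
Σ(I−φ)·Δt = d  ⇒  (0.3+0.1 − 2φ)·2 = 0.44
φ = (0.4000 − 0.44/2) / 2 = 0.09 in/h.

φ ≈ 0.09 in/h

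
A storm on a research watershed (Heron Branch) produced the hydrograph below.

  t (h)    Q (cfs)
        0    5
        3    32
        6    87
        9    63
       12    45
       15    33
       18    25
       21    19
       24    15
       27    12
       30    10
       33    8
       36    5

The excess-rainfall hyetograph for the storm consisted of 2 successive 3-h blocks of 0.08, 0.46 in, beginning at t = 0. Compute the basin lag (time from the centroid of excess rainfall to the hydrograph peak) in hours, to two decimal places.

Centroid of excess rainfall: t_c = Σ P_i·t̄_i / ΣP_i = 4.0556 h (block centres at 1.5, 4.5 h).
Hydrograph peak occurs at t = 6 h, so basin lag t_L = 6 − 4.0556 = 1.94 h.

t_L ≈ 1.94 h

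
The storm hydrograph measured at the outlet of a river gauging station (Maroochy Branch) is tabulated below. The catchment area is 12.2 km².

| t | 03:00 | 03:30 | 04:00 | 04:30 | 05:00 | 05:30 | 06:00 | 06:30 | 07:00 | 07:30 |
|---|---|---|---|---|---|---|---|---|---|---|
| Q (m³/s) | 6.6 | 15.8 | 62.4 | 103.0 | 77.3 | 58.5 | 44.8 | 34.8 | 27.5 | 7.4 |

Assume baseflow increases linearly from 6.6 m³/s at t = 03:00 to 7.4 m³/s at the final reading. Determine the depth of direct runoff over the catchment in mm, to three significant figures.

d ≈ 54.3 mm

Direct runoff: 0.00, 9.11, 55.62, 96.13, 70.34, 51.46, 37.67, 27.58, 20.19, 0.00 m³/s; ΣQ_DR = 368.1 m³/s.
V = ΣQ_DR · Δt = 368.1 × 1800 s = 6.626 × 10^5 m³.
Over A = 12.2 km², depth = V / A = 54.3 mm.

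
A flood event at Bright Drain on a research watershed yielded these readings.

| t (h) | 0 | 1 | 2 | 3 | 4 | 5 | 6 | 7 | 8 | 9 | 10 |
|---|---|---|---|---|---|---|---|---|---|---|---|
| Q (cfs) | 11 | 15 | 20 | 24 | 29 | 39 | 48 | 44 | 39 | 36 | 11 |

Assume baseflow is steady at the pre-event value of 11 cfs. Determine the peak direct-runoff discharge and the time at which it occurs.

Q_p = 37.0 cfs at t = 6 h

Subtracting baseflow gives direct-runoff ordinates: 0.0, 4.0, 9.0, 13.0, 18.0, 28.0, 37.0, 33.0, 28.0, 25.0, 0.0 cfs.
The maximum is 37.0 cfs, occurring at the reading for t = 6 h.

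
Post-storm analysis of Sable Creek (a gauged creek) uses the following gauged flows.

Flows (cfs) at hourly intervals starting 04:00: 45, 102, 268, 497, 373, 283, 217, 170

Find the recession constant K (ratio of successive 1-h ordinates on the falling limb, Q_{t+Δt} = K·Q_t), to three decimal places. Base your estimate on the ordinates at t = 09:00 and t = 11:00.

K ≈ 0.775

Using the recession-limb readings at t = 09:00 and t = 11:00: Q falls from 283 to 170 cfs over 2 intervals.
K = (Q₂/Q₁)^(1/2) = (170/283)^(1/2) = 0.775.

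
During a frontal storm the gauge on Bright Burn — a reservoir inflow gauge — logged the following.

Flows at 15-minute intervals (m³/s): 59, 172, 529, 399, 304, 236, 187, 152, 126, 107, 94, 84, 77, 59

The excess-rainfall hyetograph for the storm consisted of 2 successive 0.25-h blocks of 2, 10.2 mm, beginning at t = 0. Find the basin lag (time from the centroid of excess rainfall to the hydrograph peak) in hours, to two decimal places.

t_L ≈ 0.17 h

Centroid of excess rainfall: t_c = Σ P_i·t̄_i / ΣP_i = 0.3340 h (block centres at 0.125, 0.375 h).
Hydrograph peak occurs at t = 0.5 h, so basin lag t_L = 0.5 − 0.3340 = 0.17 h.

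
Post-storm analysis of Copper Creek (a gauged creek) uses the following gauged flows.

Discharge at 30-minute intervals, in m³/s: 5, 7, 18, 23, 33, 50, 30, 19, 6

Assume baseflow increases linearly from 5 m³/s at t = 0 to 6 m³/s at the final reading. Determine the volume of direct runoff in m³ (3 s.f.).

V ≈ 2.55 × 10^5 m³

Direct-runoff ordinates (Q − Q_b): 0.00, 1.88, 12.75, 17.62, 27.50, 44.38, 24.25, 13.12, 0.00 m³/s.
ΣQ_DR = 141.5 m³/s.
With Δt = 0.5 h = 1800 s, V = ΣQ_DR · Δt = 141.5 × 1800 = 2.55 × 10^5 m³.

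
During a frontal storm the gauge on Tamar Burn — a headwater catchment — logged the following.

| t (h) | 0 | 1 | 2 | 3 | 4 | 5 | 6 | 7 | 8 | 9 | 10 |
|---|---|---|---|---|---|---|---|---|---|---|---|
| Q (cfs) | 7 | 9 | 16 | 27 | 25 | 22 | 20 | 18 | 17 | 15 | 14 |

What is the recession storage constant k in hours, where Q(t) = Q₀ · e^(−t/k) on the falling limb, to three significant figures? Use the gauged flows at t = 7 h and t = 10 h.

k ≈ 11.9 h

On the falling limb, Q drops from 18 to 14 cfs between t = 7 h and t = 10 h (Δt = 3 h).
k = −Δt / ln(Q₂/Q₁) = −3 / ln(14/18) = 11.9 h.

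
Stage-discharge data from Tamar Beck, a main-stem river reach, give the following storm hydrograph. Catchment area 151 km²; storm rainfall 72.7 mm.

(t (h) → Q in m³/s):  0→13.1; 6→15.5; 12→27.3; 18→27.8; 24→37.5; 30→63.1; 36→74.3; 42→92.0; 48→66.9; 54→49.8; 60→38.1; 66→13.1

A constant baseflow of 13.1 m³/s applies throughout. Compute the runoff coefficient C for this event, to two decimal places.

ΣQ_DR = 361.3 m³/s; V = ΣQ_DR·Δt = 7.804 × 10^6 m³.
Runoff depth d = V / A = 51.68 mm.
C = d / P = 51.68 / 72.7 = 0.71.

C ≈ 0.71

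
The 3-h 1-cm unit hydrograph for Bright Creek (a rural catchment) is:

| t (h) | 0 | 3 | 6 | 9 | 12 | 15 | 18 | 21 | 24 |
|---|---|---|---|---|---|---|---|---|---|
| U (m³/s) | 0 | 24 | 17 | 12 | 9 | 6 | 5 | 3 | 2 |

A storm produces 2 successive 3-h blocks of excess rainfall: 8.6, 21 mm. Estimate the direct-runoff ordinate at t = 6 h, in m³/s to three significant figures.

Q ≈ 65.0 m³/s

By discrete convolution, Q_j = Σ (P_i / 10 mm) · U_{j−i}.
At t = 6 h (j=2): Q = (8.6/10)·17 + (21/10)·24 = 65.0 m³/s.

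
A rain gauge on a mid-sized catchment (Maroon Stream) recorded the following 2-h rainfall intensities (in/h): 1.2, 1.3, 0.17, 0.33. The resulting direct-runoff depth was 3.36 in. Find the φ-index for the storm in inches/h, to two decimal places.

φ ≈ 0.41 in/h

Only the 2 blocks with intensity above φ contribute runoff: 1.2, 1.3 in/h.
Σ(I−φ)·Δt = d  ⇒  (1.2+1.3 − 2φ)·2 = 3.36
φ = (2.500 − 3.36/2) / 2 = 0.41 in/h.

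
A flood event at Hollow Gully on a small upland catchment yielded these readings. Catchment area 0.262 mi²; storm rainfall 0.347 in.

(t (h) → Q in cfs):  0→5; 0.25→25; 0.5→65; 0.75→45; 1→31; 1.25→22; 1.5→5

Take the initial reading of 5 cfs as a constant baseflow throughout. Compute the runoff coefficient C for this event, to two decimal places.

ΣQ_DR = 163.0 cfs; V = ΣQ_DR·Δt = 1.467 × 10^5 ft³.
Runoff depth d = V / A = 0.2410 in.
C = d / P = 0.2410 / 0.347 = 0.69.

C ≈ 0.69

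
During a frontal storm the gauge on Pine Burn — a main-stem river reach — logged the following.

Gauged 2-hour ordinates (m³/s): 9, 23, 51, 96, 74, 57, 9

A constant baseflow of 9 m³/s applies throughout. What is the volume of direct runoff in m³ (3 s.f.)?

Direct-runoff ordinates (Q − Q_b): 0.0, 14.0, 42.0, 87.0, 65.0, 48.0, 0.0 m³/s.
ΣQ_DR = 256.0 m³/s.
With Δt = 2 h = 7200 s, V = ΣQ_DR · Δt = 256.0 × 7200 = 1.84 × 10^6 m³.

V ≈ 1.84 × 10^6 m³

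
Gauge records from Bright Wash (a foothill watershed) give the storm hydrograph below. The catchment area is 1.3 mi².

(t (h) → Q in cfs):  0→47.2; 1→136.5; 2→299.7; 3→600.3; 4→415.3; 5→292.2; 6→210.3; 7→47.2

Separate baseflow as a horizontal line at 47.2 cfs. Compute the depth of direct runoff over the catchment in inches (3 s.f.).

Direct runoff: 0.0, 89.3, 252.5, 553.1, 368.1, 245.0, 163.1, 0.0 cfs; ΣQ_DR = 1671 cfs.
V = ΣQ_DR · Δt = 1671 × 3600 s = 6.016 × 10^6 ft³.
Over A = 1.3 mi², depth = V / A = 1.99 in.

d ≈ 1.99 in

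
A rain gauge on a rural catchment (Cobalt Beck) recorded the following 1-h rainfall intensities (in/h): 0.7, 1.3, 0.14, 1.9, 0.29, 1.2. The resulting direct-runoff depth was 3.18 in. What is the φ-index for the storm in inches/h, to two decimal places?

Only the 4 blocks with intensity above φ contribute runoff: 0.7, 1.3, 1.9, 1.2 in/h.
Σ(I−φ)·Δt = d  ⇒  (0.7+1.3+1.9+1.2 − 4φ)·1 = 3.18
φ = (5.100 − 3.18/1) / 4 = 0.48 in/h.

φ ≈ 0.48 in/h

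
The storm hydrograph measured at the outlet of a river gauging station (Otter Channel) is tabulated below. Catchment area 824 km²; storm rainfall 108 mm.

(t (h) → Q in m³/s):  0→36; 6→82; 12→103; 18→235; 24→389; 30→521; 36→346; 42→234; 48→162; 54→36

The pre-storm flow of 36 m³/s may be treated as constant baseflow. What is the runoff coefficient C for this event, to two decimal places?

C ≈ 0.43

ΣQ_DR = 1784 m³/s; V = ΣQ_DR·Δt = 3.853 × 10^7 m³.
Runoff depth d = V / A = 46.77 mm.
C = d / P = 46.77 / 108 = 0.43.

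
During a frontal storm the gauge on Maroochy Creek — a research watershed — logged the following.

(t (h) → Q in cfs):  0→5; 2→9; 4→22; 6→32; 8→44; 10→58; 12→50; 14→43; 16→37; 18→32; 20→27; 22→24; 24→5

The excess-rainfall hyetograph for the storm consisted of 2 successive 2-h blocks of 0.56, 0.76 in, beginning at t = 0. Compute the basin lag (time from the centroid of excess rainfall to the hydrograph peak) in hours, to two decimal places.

Centroid of excess rainfall: t_c = Σ P_i·t̄_i / ΣP_i = 2.1515 h (block centres at 1, 3 h).
Hydrograph peak occurs at t = 10 h, so basin lag t_L = 10 − 2.1515 = 7.85 h.

t_L ≈ 7.85 h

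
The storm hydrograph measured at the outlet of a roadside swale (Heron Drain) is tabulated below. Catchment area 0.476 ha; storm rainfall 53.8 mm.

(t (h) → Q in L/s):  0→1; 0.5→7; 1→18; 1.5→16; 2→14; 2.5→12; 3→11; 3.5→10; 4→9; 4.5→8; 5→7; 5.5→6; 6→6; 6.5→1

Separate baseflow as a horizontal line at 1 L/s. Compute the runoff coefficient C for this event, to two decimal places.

ΣQ_DR = 112.0 L/s; V = ΣQ_DR·Δt = 2.016 × 10^5 L.
Runoff depth d = V / A = 42.35 mm.
C = d / P = 42.35 / 53.8 = 0.79.

C ≈ 0.79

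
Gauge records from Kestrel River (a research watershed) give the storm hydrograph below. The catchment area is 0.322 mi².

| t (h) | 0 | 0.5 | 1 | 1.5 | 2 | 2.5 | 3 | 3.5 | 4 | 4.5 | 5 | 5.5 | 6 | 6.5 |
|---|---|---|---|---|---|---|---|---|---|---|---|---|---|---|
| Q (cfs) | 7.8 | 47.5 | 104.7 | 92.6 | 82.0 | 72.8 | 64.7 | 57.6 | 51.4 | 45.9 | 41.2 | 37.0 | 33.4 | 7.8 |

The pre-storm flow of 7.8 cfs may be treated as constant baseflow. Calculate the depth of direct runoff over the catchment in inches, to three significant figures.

Direct runoff: 0.0, 39.7, 96.9, 84.8, 74.2, 65.0, 56.9, 49.8, 43.6, 38.1, 33.4, 29.2, 25.6, 0.0 cfs; ΣQ_DR = 637.2 cfs.
V = ΣQ_DR · Δt = 637.2 × 1800 s = 1.147 × 10^6 ft³.
Over A = 0.322 mi², depth = V / A = 1.53 in.

d ≈ 1.53 in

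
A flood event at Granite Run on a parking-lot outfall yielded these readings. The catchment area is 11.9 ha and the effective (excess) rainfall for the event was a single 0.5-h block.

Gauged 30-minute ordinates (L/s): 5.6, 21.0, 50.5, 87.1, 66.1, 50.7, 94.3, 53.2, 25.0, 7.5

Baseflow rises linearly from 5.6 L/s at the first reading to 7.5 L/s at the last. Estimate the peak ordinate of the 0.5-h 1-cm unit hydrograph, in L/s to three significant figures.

U_p ≈ 146 L/s

Direct runoff: 0.00, 15.19, 44.48, 80.87, 59.66, 44.04, 87.43, 46.12, 17.71, 0.00 L/s; ΣQ_DR = 395.5 L/s, peak = 87.43 L/s.
Runoff depth d = ΣQ_DR·Δt / A = 395.5 × 1800 / (11.9 ha) = 5.982 mm.
The 1-cm UH is the DRH scaled by (10 mm)/d, so U_p = 87.43 × 10/5.982 = 146 L/s.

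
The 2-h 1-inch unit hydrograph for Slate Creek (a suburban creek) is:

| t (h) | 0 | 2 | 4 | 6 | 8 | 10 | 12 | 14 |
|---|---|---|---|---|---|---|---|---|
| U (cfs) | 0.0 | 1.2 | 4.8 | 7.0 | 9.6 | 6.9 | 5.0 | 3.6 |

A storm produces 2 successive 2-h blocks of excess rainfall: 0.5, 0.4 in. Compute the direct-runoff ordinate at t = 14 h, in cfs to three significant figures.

Q ≈ 3.80 cfs

By discrete convolution, Q_j = Σ (P_i / 1 in) · U_{j−i}.
At t = 14 h (j=7): Q = (0.5/1)·3.6 + (0.4/1)·5.0 = 3.80 cfs.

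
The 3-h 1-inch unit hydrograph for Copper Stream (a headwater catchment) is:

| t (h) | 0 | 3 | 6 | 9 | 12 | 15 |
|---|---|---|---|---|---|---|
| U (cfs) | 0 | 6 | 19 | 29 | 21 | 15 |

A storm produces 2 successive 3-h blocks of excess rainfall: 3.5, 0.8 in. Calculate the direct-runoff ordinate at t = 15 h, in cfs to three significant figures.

By discrete convolution, Q_j = Σ (P_i / 1 in) · U_{j−i}.
At t = 15 h (j=5): Q = (3.5/1)·15 + (0.8/1)·21 = 69.3 cfs.

Q ≈ 69.3 cfs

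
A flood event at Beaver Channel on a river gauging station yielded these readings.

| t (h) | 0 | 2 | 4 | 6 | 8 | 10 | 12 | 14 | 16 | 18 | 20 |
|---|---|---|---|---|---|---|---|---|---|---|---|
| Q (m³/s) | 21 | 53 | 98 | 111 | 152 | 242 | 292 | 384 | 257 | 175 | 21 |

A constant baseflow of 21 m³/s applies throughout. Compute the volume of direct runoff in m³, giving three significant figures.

Direct-runoff ordinates (Q − Q_b): 0.0, 32.0, 77.0, 90.0, 131.0, 221.0, 271.0, 363.0, 236.0, 154.0, 0.0 m³/s.
ΣQ_DR = 1575 m³/s.
With Δt = 2 h = 7200 s, V = ΣQ_DR · Δt = 1575 × 7200 = 1.13 × 10^7 m³.

V ≈ 1.13 × 10^7 m³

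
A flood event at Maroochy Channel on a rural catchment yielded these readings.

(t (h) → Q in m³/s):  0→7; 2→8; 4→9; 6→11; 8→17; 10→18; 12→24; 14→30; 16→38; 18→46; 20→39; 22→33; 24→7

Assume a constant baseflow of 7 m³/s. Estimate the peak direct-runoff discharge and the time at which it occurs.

Subtracting baseflow gives direct-runoff ordinates: 0.0, 1.0, 2.0, 4.0, 10.0, 11.0, 17.0, 23.0, 31.0, 39.0, 32.0, 26.0, 0.0 m³/s.
The maximum is 39.0 m³/s, occurring at the reading for t = 18 h.

Q_p = 39.0 m³/s at t = 18 h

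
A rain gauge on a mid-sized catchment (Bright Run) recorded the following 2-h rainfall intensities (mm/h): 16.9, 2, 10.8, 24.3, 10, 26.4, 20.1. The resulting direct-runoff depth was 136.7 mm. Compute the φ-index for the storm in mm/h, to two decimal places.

Only the 6 blocks with intensity above φ contribute runoff: 16.9, 10.8, 24.3, 10, 26.4, 20.1 mm/h.
Σ(I−φ)·Δt = d  ⇒  (16.9+10.8+24.3+10+26.4+20.1 − 6φ)·2 = 136.7
φ = (108.5 − 136.7/2) / 6 = 6.69 mm/h.

φ ≈ 6.69 mm/h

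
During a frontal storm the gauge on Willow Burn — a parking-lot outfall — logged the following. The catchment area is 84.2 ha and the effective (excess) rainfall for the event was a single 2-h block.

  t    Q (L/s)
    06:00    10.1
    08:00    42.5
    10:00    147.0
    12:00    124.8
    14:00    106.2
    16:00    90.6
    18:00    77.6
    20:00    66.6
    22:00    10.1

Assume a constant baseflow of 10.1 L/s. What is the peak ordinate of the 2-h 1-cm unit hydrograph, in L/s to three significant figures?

U_p ≈ 274 L/s

Direct runoff: 0.0, 32.4, 136.9, 114.7, 96.1, 80.5, 67.5, 56.5, 0.0 L/s; ΣQ_DR = 584.6 L/s, peak = 136.9 L/s.
Runoff depth d = ΣQ_DR·Δt / A = 584.6 × 7200 / (84.2 ha) = 4.999 mm.
The 1-cm UH is the DRH scaled by (10 mm)/d, so U_p = 136.9 × 10/4.999 = 274 L/s.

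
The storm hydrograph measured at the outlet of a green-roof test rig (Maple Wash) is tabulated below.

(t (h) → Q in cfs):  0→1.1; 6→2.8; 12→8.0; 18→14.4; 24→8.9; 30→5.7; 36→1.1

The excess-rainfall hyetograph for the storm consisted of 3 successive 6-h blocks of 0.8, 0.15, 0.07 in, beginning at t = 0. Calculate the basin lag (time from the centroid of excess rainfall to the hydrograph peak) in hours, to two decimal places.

Centroid of excess rainfall: t_c = Σ P_i·t̄_i / ΣP_i = 4.7059 h (block centres at 3, 9, 15 h).
Hydrograph peak occurs at t = 18 h, so basin lag t_L = 18 − 4.7059 = 13.29 h.

t_L ≈ 13.29 h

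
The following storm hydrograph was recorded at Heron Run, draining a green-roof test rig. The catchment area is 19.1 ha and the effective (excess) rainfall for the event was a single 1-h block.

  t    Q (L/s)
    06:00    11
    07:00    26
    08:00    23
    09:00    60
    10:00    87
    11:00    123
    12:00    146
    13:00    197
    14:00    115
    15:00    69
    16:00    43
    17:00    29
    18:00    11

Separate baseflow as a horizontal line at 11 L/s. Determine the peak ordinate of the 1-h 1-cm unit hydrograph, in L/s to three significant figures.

U_p ≈ 124 L/s

Direct runoff: 0.0, 15.0, 12.0, 49.0, 76.0, 112.0, 135.0, 186.0, 104.0, 58.0, 32.0, 18.0, 0.0 L/s; ΣQ_DR = 797.0 L/s, peak = 186.0 L/s.
Runoff depth d = ΣQ_DR·Δt / A = 797.0 × 3600 / (19.1 ha) = 15.02 mm.
The 1-cm UH is the DRH scaled by (10 mm)/d, so U_p = 186.0 × 10/15.02 = 124 L/s.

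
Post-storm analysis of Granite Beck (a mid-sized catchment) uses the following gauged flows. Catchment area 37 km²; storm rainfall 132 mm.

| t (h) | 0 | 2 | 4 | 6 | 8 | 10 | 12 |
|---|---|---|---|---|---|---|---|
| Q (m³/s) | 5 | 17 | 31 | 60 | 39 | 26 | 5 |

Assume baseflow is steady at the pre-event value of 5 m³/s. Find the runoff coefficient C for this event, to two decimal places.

C ≈ 0.22

ΣQ_DR = 148.0 m³/s; V = ΣQ_DR·Δt = 1.066 × 10^6 m³.
Runoff depth d = V / A = 28.80 mm.
C = d / P = 28.80 / 132 = 0.22.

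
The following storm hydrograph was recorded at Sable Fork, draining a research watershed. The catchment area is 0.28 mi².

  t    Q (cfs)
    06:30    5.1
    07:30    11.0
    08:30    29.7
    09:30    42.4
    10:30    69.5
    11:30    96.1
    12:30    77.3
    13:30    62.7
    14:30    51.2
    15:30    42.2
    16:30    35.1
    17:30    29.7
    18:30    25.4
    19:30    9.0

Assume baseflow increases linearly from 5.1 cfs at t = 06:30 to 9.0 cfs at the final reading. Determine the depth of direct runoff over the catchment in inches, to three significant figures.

Direct runoff: 0.00, 5.60, 24.00, 36.40, 63.20, 89.50, 70.40, 55.50, 43.70, 34.40, 27.00, 21.30, 16.70, 0.00 cfs; ΣQ_DR = 487.7 cfs.
V = ΣQ_DR · Δt = 487.7 × 3600 s = 1.756 × 10^6 ft³.
Over A = 0.28 mi², depth = V / A = 2.70 in.

d ≈ 2.70 in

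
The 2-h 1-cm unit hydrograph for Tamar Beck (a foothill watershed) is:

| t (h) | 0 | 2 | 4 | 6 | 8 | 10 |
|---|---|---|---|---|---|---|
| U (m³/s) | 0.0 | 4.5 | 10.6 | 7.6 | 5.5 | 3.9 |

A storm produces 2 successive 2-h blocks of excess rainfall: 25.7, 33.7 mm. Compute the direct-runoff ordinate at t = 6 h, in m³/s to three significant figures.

Q ≈ 55.3 m³/s

By discrete convolution, Q_j = Σ (P_i / 10 mm) · U_{j−i}.
At t = 6 h (j=3): Q = (25.7/10)·7.6 + (33.7/10)·10.6 = 55.3 m³/s.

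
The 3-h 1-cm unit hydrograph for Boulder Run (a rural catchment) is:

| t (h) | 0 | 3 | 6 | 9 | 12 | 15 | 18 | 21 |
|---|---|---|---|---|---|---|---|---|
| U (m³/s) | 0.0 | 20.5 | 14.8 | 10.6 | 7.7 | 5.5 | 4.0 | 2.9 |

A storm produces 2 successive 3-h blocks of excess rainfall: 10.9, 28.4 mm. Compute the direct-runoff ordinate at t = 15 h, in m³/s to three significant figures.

Q ≈ 27.9 m³/s

By discrete convolution, Q_j = Σ (P_i / 10 mm) · U_{j−i}.
At t = 15 h (j=5): Q = (10.9/10)·5.5 + (28.4/10)·7.7 = 27.9 m³/s.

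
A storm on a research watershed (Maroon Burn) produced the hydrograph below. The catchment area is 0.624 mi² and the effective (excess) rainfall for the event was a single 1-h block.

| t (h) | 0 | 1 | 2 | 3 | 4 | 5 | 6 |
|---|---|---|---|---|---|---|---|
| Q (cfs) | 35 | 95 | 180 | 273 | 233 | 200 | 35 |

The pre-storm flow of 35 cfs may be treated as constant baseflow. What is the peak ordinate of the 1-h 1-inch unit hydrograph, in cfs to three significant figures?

U_p ≈ 119 cfs

Direct runoff: 0.0, 60.0, 145.0, 238.0, 198.0, 165.0, 0.0 cfs; ΣQ_DR = 806.0 cfs, peak = 238.0 cfs.
Runoff depth d = ΣQ_DR·Δt / A = 806.0 × 3600 / (0.624 mi²) = 2.002 in.
The 1-inch UH is the DRH scaled by (1 in)/d, so U_p = 238.0 × 1/2.002 = 119 cfs.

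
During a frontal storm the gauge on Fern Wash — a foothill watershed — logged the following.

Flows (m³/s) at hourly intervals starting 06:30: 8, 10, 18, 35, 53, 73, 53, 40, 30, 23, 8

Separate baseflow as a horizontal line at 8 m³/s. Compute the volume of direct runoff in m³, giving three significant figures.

Direct-runoff ordinates (Q − Q_b): 0.0, 2.0, 10.0, 27.0, 45.0, 65.0, 45.0, 32.0, 22.0, 15.0, 0.0 m³/s.
ΣQ_DR = 263.0 m³/s.
With Δt = 1 h = 3600 s, V = ΣQ_DR · Δt = 263.0 × 3600 = 9.47 × 10^5 m³.

V ≈ 9.47 × 10^5 m³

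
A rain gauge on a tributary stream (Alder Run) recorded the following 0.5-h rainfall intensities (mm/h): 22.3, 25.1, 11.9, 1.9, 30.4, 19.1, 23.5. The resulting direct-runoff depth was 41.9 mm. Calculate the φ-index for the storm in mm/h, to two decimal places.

φ ≈ 8.08 mm/h

Only the 6 blocks with intensity above φ contribute runoff: 22.3, 25.1, 11.9, 30.4, 19.1, 23.5 mm/h.
Σ(I−φ)·Δt = d  ⇒  (22.3+25.1+11.9+30.4+19.1+23.5 − 6φ)·0.5 = 41.9
φ = (132.3 − 41.9/0.5) / 6 = 8.08 mm/h.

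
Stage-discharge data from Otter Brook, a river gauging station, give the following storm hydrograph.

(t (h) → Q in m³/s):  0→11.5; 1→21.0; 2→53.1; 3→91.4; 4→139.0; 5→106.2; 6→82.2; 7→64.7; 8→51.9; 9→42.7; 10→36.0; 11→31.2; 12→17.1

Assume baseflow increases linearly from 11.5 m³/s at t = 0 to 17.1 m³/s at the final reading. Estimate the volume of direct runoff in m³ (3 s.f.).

Direct-runoff ordinates (Q − Q_b): 0.00, 9.03, 40.67, 78.50, 125.63, 92.37, 67.90, 49.93, 36.67, 27.00, 19.83, 14.57, 0.00 m³/s.
ΣQ_DR = 562.1 m³/s.
With Δt = 1 h = 3600 s, V = ΣQ_DR · Δt = 562.1 × 3600 = 2.02 × 10^6 m³.

V ≈ 2.02 × 10^6 m³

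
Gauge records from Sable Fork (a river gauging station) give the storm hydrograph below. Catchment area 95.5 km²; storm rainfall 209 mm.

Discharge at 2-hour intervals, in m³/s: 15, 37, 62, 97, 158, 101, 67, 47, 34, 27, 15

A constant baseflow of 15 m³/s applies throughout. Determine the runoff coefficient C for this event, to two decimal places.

ΣQ_DR = 495.0 m³/s; V = ΣQ_DR·Δt = 3.564 × 10^6 m³.
Runoff depth d = V / A = 37.32 mm.
C = d / P = 37.32 / 209 = 0.18.

C ≈ 0.18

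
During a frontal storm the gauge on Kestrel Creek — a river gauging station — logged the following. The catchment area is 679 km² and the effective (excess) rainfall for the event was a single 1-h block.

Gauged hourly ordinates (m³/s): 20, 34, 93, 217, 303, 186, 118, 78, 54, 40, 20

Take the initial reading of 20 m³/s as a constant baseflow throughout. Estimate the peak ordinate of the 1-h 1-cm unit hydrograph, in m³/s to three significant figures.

Direct runoff: 0.0, 14.0, 73.0, 197.0, 283.0, 166.0, 98.0, 58.0, 34.0, 20.0, 0.0 m³/s; ΣQ_DR = 943.0 m³/s, peak = 283.0 m³/s.
Runoff depth d = ΣQ_DR·Δt / A = 943.0 × 3600 / (679 km²) = 5.000 mm.
The 1-cm UH is the DRH scaled by (10 mm)/d, so U_p = 283.0 × 10/5.000 = 566 m³/s.

U_p ≈ 566 m³/s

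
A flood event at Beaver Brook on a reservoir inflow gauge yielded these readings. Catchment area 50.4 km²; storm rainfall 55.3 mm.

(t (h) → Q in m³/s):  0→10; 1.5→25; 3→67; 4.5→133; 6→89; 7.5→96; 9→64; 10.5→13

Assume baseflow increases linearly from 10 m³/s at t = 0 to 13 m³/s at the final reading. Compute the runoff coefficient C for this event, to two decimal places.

C ≈ 0.78

ΣQ_DR = 405.0 m³/s; V = ΣQ_DR·Δt = 2.187 × 10^6 m³.
Runoff depth d = V / A = 43.39 mm.
C = d / P = 43.39 / 55.3 = 0.78.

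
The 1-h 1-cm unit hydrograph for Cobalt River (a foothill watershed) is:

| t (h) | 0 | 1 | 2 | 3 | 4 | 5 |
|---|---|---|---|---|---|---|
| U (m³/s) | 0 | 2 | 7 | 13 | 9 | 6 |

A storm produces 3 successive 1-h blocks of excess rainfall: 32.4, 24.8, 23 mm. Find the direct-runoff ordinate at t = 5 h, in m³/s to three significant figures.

Q ≈ 71.7 m³/s

By discrete convolution, Q_j = Σ (P_i / 10 mm) · U_{j−i}.
At t = 5 h (j=5): Q = (32.4/10)·6 + (24.8/10)·9 + (23/10)·13 = 71.7 m³/s.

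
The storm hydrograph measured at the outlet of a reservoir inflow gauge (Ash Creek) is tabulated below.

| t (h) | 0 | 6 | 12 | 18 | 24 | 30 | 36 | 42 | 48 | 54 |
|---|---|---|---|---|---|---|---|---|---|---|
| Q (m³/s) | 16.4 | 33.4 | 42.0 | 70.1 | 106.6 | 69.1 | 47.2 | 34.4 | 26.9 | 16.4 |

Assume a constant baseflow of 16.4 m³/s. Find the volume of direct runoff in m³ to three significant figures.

Direct-runoff ordinates (Q − Q_b): 0.0, 17.0, 25.6, 53.7, 90.2, 52.7, 30.8, 18.0, 10.5, 0.0 m³/s.
ΣQ_DR = 298.5 m³/s.
With Δt = 6 h = 21600 s, V = ΣQ_DR · Δt = 298.5 × 21600 = 6.45 × 10^6 m³.

V ≈ 6.45 × 10^6 m³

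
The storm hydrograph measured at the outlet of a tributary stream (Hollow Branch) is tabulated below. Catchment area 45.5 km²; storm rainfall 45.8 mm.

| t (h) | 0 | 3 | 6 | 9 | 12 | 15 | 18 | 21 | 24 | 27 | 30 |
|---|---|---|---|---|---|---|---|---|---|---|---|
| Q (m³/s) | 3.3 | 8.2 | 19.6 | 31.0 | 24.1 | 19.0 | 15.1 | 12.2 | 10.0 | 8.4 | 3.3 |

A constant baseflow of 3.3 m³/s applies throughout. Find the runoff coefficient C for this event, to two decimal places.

ΣQ_DR = 117.9 m³/s; V = ΣQ_DR·Δt = 1.273 × 10^6 m³.
Runoff depth d = V / A = 27.99 mm.
C = d / P = 27.99 / 45.8 = 0.61.

C ≈ 0.61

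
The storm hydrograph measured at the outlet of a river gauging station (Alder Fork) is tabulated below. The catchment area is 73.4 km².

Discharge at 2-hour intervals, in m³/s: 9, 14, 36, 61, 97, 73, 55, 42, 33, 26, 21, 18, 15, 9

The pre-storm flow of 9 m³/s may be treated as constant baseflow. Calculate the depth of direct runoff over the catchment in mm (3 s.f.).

d ≈ 37.6 mm

Direct runoff: 0.0, 5.0, 27.0, 52.0, 88.0, 64.0, 46.0, 33.0, 24.0, 17.0, 12.0, 9.0, 6.0, 0.0 m³/s; ΣQ_DR = 383.0 m³/s.
V = ΣQ_DR · Δt = 383.0 × 7200 s = 2.758 × 10^6 m³.
Over A = 73.4 km², depth = V / A = 37.6 mm.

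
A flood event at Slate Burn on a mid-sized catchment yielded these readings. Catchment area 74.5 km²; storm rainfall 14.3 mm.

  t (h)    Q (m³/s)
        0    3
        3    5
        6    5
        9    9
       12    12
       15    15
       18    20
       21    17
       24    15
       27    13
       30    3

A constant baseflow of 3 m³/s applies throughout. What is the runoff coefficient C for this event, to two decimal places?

ΣQ_DR = 84.00 m³/s; V = ΣQ_DR·Δt = 9.072 × 10^5 m³.
Runoff depth d = V / A = 12.18 mm.
C = d / P = 12.18 / 14.3 = 0.85.

C ≈ 0.85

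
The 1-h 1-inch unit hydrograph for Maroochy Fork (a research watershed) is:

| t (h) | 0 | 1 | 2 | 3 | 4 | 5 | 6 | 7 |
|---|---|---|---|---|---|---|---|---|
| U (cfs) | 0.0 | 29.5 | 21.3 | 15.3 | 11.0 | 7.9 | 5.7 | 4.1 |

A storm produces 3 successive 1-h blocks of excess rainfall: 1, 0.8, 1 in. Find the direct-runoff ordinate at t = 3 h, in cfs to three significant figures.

By discrete convolution, Q_j = Σ (P_i / 1 in) · U_{j−i}.
At t = 3 h (j=3): Q = (1/1)·15.3 + (0.8/1)·21.3 + (1/1)·29.5 = 61.8 cfs.

Q ≈ 61.8 cfs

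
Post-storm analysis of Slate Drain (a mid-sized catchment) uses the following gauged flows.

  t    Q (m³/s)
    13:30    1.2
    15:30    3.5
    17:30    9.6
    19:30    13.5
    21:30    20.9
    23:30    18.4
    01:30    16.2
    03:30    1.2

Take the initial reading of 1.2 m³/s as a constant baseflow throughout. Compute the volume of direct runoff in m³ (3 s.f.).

V ≈ 5.39 × 10^5 m³

Direct-runoff ordinates (Q − Q_b): 0.0, 2.3, 8.4, 12.3, 19.7, 17.2, 15.0, 0.0 m³/s.
ΣQ_DR = 74.90 m³/s.
With Δt = 2 h = 7200 s, V = ΣQ_DR · Δt = 74.90 × 7200 = 5.39 × 10^5 m³.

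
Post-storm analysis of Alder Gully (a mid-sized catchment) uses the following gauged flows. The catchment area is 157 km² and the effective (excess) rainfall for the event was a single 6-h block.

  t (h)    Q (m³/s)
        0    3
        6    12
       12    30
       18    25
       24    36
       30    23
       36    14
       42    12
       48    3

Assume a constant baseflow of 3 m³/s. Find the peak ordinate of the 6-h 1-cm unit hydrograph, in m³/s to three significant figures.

U_p ≈ 18.3 m³/s

Direct runoff: 0.0, 9.0, 27.0, 22.0, 33.0, 20.0, 11.0, 9.0, 0.0 m³/s; ΣQ_DR = 131.0 m³/s, peak = 33.0 m³/s.
Runoff depth d = ΣQ_DR·Δt / A = 131.0 × 21600 / (157 km²) = 18.02 mm.
The 1-cm UH is the DRH scaled by (10 mm)/d, so U_p = 33.0 × 10/18.02 = 18.3 m³/s.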